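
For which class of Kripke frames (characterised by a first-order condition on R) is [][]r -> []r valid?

Density

This schema is the C4 axiom.
Its frame correspondent is density — forall x forall y (Rxy -> exists z (Rxz & Rzy)).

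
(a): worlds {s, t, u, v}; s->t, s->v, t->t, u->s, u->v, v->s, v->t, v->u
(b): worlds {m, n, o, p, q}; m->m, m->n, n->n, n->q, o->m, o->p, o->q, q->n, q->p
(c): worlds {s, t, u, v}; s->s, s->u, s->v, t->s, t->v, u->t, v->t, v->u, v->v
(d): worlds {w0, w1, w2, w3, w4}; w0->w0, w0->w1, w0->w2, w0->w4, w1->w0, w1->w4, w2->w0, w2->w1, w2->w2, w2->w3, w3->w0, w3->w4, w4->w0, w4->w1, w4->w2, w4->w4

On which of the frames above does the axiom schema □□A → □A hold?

(d)

The schema corresponds to density: ∀x ∀y (Rxy → ∃z (Rxz ∧ Rzy)).
(a): fails — Rvu but no z with Rvz and Rzu.
(b): fails — Rqp but no z with Rqz and Rzp.
(c): fails — Rut but no z with Ruz and Rzt.
(d): satisfies the condition.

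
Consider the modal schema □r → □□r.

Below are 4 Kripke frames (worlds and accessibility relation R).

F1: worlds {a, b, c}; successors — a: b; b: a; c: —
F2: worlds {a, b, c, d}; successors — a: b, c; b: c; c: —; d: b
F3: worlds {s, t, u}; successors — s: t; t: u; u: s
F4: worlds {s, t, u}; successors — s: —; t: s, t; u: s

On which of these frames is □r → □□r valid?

F4

Frame correspondent (Sahlqvist): ∀x ∀y ∀z (Rxy ∧ Ryz → Rxz) — i.e. transitivity.
F1: fails — Rab and Rba but not Raa.
F2: fails — Rdb and Rbc but not Rdc.
F3: fails — Rus and Rst but not Rut.
F4: ✓.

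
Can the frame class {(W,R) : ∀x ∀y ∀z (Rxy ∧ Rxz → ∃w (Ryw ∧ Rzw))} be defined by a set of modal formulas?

This is a Sahlqvist condition; the .2 axiom ◇□r → □◇r defines it.
Suppose ◇□r→□◇r is valid. Take Rxy, Rxz and set V(r)={w : Ryw}. Then □r at y so ◇□r at x, so □◇r at x, so ◇r at z, giving w with Rzw and Ryw.

Yes — defined by ◇□r → □◇r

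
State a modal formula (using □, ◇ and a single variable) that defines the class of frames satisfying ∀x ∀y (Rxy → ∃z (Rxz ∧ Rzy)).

The condition is density. The C4 schema □□ψ → □ψ defines it.
Suppose □□ψ→□ψ is valid. Take Rxy and set V(ψ)={w : xR²w}. Then □□ψ at x, so □ψ at x, so ψ at y, i.e. ∃z(Rxz∧Rzy).

□□ψ → □ψ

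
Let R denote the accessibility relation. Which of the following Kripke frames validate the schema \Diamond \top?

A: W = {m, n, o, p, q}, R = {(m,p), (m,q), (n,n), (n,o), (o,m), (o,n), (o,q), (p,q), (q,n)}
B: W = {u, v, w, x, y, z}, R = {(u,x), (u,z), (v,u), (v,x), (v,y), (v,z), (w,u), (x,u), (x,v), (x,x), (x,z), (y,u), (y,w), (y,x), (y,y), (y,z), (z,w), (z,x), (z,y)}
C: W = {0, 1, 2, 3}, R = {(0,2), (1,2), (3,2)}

A, B

This is the axiom for seriality; its first-order frame correspondent is \forall x \exists y Rxy.
A: condition met.
B: condition met.
C: fails — world 2 has no successor.
Valid on: A, B.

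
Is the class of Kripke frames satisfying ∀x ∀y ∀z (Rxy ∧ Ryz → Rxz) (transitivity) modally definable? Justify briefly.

Yes, by □r → □□r

This is a Sahlqvist condition; the 4 axiom □r → □□r defines it.
Suppose □r→□□r is valid. Take Rxy, Ryz and set V(r)={w : Rxw}. Then □r at x, so □□r at x, so □r at y, so r at z, i.e. Rxz.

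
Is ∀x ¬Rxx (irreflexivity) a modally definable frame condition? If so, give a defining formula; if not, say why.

Any modally definable frame class is closed under surjective bounded morphisms.
The 5-cycle (worlds a,b,c,d,e with a→b→c→d→e→a) is irreflexive, and the map sending every world to a single reflexive point • is a surjective bounded morphism (forth: every edge maps to (•,•); back: every world has a successor). So any modal formula valid on the 5-cycle is also valid on the reflexive point, which is not irreflexive.
So the class is not modally definable.

No — not modally definable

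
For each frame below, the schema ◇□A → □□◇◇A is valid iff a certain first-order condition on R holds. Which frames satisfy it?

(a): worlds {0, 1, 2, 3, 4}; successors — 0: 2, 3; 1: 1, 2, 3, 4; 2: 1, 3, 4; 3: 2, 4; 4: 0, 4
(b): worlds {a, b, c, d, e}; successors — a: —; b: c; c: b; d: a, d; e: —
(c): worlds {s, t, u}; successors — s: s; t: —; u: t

Frame correspondent (Sahlqvist): ∀x ∀y ∀z ((xRy ∧ xR²z) → ∃w (yRw ∧ zR²w)) — i.e. a generalized confluence (Geach) condition.
(a): holds.
(b): fails — dRa, dR²a but no w with aRw and aR²w.
(c): holds.

(a), (c)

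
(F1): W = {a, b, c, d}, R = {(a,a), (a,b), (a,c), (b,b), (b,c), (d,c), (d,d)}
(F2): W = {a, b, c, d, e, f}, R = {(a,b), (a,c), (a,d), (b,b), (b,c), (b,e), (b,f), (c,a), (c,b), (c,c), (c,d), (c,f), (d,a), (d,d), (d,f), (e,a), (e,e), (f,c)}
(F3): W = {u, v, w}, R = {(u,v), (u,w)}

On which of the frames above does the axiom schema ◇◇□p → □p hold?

(F3)

This is the axiom for a generalized confluence (Geach) condition; its first-order frame correspondent is ∀x ∀y ∀z ((xR²y ∧ xRz) → ∃w (yRw ∧ z = w)).
(F1): fails — aR²b, aRa but no w with bRw and a=w.
(F2): fails — aR²b, aRd but no w with bRw and d=w.
(F3): condition met.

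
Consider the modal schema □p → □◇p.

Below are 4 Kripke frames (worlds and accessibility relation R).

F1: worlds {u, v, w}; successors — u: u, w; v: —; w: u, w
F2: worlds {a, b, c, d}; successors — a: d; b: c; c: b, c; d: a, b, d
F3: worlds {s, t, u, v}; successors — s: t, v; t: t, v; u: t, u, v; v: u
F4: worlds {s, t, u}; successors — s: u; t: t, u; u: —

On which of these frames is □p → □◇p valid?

F1

The schema corresponds to a generalized confluence (Geach) condition: ∀x ∀z (xRz → ∃w (xRw ∧ zRw)).
F1: satisfies the condition.
F2: fails — dRb but no w with dRw and bRw.
F3: fails — sRv but no w with sRw and vRw.
F4: fails — sRu but no w with sRw and uRw.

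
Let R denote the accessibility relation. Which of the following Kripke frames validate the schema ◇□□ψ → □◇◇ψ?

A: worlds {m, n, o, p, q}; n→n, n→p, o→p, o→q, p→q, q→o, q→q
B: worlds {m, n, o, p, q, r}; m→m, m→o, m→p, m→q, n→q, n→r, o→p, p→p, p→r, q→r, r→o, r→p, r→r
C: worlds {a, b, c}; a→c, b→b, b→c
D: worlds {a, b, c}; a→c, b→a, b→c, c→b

A, B

Frame correspondent (Sahlqvist): ∀x ∀y ∀z ((xRy ∧ xRz) → ∃w (yR²w ∧ zR²w)) — i.e. a generalized confluence (Geach) condition.
A: condition met.
B: condition met.
C: fails — aRc, aRc but no w with cR²w and cR²w.
D: fails — bRa, bRc but no w with aR²w and cR²w.
Valid on: A, B.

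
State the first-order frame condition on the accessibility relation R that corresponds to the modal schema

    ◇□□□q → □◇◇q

∀x ∀y ∀z ((xRy ∧ xRz) → ∃w (yR³w ∧ zR²w))

This is a Sahlqvist (Geach-type) schema ◇^1□^3q → □^1◇^2q.
First-order correspondent: ∀x ∀y ∀z ((xRy ∧ xRz) → ∃w (yR³w ∧ zR²w)).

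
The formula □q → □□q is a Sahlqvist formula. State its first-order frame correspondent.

This schema is the 4 axiom.
Its frame correspondent is transitivity — ∀x ∀y ∀z (Rxy ∧ Ryz → Rxz).

transitivity: ∀x ∀y ∀z (Rxy ∧ Ryz → Rxz)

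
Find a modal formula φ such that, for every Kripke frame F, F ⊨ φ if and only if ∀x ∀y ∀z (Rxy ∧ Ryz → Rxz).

□q → □□q

A defining formula is □q → □□q (the 4 axiom).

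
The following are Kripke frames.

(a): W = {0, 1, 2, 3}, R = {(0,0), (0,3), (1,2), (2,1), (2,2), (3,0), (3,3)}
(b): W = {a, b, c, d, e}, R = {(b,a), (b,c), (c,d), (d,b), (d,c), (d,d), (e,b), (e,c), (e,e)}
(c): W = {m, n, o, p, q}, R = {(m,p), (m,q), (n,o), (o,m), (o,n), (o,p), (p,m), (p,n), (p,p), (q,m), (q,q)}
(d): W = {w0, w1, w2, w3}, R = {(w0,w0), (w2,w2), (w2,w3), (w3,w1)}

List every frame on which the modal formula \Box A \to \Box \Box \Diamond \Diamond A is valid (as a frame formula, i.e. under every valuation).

(a)

This is the axiom for a generalized confluence (Geach) condition; its first-order frame correspondent is \forall x \forall z (x R^2 z \to \exists w (xRw \wedge z R^2 w)).
(a): condition met.
(b): fails — dR²a but no w with dRw and aR²w.
(c): fails — nR²m but no w with nRw and mR²w.
(d): fails — w2R²w1 but no w with w2Rw and w1R²w.
Valid on: (a).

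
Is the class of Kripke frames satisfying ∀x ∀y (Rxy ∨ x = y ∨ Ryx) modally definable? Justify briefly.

Not modally definable

Modal frame validity is preserved under disjoint unions.
Take 3 disjoint single-world reflexive frames: each is trivially connected, but their disjoint union has 3 worlds with no edge between distinct components, so it is not connected.
So the class is not modally definable.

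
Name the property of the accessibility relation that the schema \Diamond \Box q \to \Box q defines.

the Euclidean property: \forall x \forall y \forall z (Rxy \wedge Rxz \to Ryz)

Equivalently (dual form): ◇q → □◇q.
Suppose ◇q→□◇q is valid. Take Rxy, Rxz and set V(q)={y}. Then ◇q at x, so □◇q at x, so ◇q at z, so some w with Rzw has q; w=y, i.e. Rzy. By symmetry of the argument, Ryz.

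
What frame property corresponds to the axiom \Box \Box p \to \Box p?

density: \forall x \forall y (Rxy \to \exists z (Rxz \wedge Rzy))

This is the C4 axiom.
Its frame correspondent is density — \forall x \forall y (Rxy \to \exists z (Rxz \wedge Rzy)).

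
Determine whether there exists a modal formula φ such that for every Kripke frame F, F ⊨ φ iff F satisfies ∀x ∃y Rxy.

Yes: it is seriality, defined by the D schema □r → ◇r.
Suppose □r→◇r is valid. At any x set V(r)=W. Then □r at x, so ◇r at x, so x has a successor.

Yes — defined by □r → ◇r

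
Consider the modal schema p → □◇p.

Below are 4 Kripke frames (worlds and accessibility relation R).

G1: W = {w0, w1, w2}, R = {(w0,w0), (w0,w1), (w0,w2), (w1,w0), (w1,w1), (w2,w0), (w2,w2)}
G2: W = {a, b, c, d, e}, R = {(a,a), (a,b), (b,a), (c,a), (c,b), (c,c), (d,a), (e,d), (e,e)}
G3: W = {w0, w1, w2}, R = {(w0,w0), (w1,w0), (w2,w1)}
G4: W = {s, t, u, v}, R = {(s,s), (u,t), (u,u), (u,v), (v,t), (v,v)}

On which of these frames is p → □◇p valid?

This is the axiom for symmetry; its first-order frame correspondent is ∀x ∀y (Rxy → Ryx).
G1: satisfies the condition.
G2: fails — Rcb but not Rbc.
G3: fails — Rw1w0 but not Rw0w1.
G4: fails — Ruv but not Rvu.
Valid on: G1.

G1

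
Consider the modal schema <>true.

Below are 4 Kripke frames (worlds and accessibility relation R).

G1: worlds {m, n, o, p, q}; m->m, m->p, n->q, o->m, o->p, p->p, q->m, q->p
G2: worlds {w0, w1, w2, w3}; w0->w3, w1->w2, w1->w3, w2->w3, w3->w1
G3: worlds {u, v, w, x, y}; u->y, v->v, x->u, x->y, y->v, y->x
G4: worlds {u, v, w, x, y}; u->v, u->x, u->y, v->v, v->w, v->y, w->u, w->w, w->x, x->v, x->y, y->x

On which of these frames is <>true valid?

This is the axiom for seriality; its first-order frame correspondent is forall x exists y Rxy.
G1: condition met.
G2: condition met.
G3: fails — world w has no successor.
G4: condition met.

G1, G2, G4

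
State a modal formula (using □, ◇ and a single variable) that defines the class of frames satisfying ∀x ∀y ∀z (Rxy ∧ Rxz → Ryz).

◇ψ → □◇ψ

This is the Euclidean property; the standard corresponding axiom is 5: ◇ψ → □◇ψ.
Suppose ◇ψ→□◇ψ is valid. Take Rxy, Rxz and set V(ψ)={y}. Then ◇ψ at x, so □◇ψ at x, so ◇ψ at z, so some w with Rzw has ψ; w=y, i.e. Rzy. By symmetry of the argument, Ryz.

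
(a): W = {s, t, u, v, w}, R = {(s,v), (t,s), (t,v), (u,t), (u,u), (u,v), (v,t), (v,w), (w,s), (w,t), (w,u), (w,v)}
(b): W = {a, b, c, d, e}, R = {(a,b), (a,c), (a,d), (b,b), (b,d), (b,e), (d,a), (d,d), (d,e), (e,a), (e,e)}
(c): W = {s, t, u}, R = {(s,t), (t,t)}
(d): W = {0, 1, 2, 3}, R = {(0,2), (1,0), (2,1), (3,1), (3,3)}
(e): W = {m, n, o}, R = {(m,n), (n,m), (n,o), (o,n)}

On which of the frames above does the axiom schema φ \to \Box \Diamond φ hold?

(e)

Frame correspondent (Sahlqvist): \forall x \forall y (Rxy \to Ryx) — i.e. symmetry.
(a): fails — Ruv but not Rvu.
(b): fails — Rde but not Red.
(c): fails — Rst but not Rts.
(d): fails — R10 but not R01.
(e): satisfies the condition.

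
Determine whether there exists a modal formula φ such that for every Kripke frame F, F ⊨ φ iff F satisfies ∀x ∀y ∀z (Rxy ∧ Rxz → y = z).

Definable; ◇p → □p defines it

The condition is partial functionality. A defining modal formula is ◇p → □p.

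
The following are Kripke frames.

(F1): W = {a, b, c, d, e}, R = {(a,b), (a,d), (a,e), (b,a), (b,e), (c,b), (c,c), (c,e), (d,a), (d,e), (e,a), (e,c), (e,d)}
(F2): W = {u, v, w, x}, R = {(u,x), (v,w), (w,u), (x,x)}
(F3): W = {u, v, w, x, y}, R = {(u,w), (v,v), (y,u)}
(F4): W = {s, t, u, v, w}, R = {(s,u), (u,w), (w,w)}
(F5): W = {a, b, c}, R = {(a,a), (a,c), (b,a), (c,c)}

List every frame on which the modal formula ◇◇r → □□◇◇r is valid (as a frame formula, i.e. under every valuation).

Frame correspondent (Sahlqvist): ∀x ∀y ∀z ((xR²y ∧ xR²z) → ∃w (y = w ∧ zR²w)) — i.e. a generalized confluence (Geach) condition.
(F1): fails — bR²b, bR²a but no w with b=w and aR²w.
(F2): fails — vR²u, vR²u but no t with u=t and uR²t.
(F3): fails — yR²w, yR²w but no t with w=t and wR²t.
(F4): holds.
(F5): fails — aR²a, aR²c but no w with a=w and cR²w.
Valid on: (F4).

(F4)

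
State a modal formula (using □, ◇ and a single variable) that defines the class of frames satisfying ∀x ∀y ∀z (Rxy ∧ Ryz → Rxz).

□r → □□r

The condition is transitivity. The 4 schema □r → □□r defines it.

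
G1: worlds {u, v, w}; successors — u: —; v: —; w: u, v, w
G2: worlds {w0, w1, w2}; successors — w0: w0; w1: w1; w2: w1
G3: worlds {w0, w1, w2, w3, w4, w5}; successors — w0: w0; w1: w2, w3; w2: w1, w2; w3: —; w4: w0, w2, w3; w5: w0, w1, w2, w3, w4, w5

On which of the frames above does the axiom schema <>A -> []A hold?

G2

The schema corresponds to partial functionality: forall x forall y forall z (Rxy & Rxz -> y = z).
G1: fails — w sees both u and v.
G2: holds.
G3: fails — w1 sees both w2 and w3.
Valid on: G2.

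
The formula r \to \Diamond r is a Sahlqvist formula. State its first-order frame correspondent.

Reflexivity

This is frame-equivalent to □r → r (substitute ¬r for r and contrapose).
Suppose □r→r is valid. At any x set V(r)={w : Rxw}. Then □r holds at x, so r holds at x, i.e. Rxx.
Conversely, on a frame with reflexivity the schema holds at every world under every valuation.
Frame condition: \forall x Rxx.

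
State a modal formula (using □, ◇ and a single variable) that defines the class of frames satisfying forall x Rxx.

The condition is reflexivity. The T schema □s → s defines it.
Suppose □s→s is valid. At any x set V(s)={w : Rxw}. Then □s holds at x, so s holds at x, i.e. Rxx.

□s → s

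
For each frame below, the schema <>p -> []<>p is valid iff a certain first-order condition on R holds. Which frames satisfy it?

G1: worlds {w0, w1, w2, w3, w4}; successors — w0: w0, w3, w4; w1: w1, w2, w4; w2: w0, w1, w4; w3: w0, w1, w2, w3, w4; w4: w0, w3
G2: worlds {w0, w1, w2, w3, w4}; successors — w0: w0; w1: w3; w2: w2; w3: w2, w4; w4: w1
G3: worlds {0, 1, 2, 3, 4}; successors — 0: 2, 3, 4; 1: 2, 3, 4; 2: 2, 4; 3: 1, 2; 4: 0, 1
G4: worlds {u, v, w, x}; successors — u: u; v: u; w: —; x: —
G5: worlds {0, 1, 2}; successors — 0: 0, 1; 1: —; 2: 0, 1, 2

The schema corresponds to the Euclidean property: forall x forall y forall z (Rxy & Rxz -> Ryz).
G1: fails — Rw0w4 and Rw0w4 but not Rw4w4.
G2: fails — Rw1w3 and Rw1w3 but not Rw3w3.
G3: fails — R02 and R03 but not R23.
G4: ✓.
G5: fails — R01 and R00 but not R10.

G4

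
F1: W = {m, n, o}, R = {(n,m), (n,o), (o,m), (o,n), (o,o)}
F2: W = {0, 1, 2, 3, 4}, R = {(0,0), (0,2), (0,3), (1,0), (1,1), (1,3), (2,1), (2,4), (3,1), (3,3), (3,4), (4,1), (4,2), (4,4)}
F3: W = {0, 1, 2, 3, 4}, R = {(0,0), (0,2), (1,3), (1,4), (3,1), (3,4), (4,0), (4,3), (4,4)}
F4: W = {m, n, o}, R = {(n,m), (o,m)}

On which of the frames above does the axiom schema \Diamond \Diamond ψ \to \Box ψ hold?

F4

Frame correspondent (Sahlqvist): \forall x \forall y \forall z ((x R^2 y \wedge xRz) \to \exists w (y = w \wedge z = w)) — i.e. a generalized confluence (Geach) condition.
F1: fails — nR²m, nRo but m ≠ o.
F2: fails — 0R²0, 0R2 but 0 ≠ 2.
F3: fails — 0R²0, 0R2 but 0 ≠ 2.
F4: holds.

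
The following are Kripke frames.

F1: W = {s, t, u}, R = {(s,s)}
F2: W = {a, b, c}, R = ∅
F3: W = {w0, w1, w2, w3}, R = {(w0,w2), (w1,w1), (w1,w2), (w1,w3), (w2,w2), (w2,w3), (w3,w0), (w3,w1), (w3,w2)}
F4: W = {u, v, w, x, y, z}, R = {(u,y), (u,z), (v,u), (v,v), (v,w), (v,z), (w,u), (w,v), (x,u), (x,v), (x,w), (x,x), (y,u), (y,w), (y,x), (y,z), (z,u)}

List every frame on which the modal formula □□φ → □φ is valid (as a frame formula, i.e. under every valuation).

F1, F2

Frame correspondent (Sahlqvist): ∀x ∀y (Rxy → ∃z (Rxz ∧ Rzy)) — i.e. density.
F1: holds.
F2: holds.
F3: fails — Rw3w0 but no z with Rw3z and Rzw0.
F4: fails — Ruy but no t with Rut and Rty.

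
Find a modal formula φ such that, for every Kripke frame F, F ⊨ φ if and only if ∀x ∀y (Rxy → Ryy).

□(□ψ → ψ)

The condition is shift-reflexivity. The T□ schema □(□ψ → ψ) defines it.
Suppose □(□ψ→ψ) is valid. Take Rxy and set V(ψ)={w : Ryw}. Then at y, □ψ holds; since □(□ψ→ψ) at x, □ψ→ψ at y, so ψ at y, i.e. Ryy.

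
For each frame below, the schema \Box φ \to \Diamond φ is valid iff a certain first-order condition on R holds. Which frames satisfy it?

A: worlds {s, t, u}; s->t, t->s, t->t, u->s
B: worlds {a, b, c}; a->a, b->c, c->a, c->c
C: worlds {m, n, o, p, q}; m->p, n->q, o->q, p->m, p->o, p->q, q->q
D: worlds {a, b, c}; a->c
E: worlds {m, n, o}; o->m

A, B, C

The schema corresponds to seriality: \forall x \exists y Rxy.
A: holds.
B: holds.
C: holds.
D: fails — world b has no successor.
E: fails — world m has no successor.
Valid on: A, B, C.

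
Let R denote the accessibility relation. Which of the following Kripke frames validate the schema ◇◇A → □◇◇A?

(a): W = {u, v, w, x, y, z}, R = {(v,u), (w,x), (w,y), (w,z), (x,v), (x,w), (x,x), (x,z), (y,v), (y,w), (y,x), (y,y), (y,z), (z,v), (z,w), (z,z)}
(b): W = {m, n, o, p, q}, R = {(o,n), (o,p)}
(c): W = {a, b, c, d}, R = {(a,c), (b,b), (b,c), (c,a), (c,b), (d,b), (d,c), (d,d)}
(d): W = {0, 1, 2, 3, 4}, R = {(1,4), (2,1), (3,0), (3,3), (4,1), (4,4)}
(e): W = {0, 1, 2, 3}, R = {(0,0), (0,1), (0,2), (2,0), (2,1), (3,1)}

This is the axiom for a generalized confluence (Geach) condition; its first-order frame correspondent is ∀x ∀y ∀z ((xR²y ∧ xRz) → ∃w (y = w ∧ zR²w)).
(a): fails — xR²u, xRv but no t with u=t and vR²t.
(b): holds.
(c): fails — aR²a, aRc but no w with a=w and cR²w.
(d): fails — 3R²0, 3R0 but no w with 0=w and 0R²w.
(e): fails — 0R²0, 0R1 but no w with 0=w and 1R²w.
Valid on: (b).

(b)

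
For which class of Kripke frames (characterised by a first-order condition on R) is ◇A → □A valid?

Suppose ◇A→□A is valid. Take Rxy, Rxz and set V(A)={y}. Then ◇A at x, so □A at x, so A at z, i.e. z=y.
Conversely, on a frame with partial functionality the schema holds at every world under every valuation.
Frame condition: ∀x ∀y ∀z (Rxy ∧ Rxz → y = z).

partial functionality: ∀x ∀y ∀z (Rxy ∧ Rxz → y = z)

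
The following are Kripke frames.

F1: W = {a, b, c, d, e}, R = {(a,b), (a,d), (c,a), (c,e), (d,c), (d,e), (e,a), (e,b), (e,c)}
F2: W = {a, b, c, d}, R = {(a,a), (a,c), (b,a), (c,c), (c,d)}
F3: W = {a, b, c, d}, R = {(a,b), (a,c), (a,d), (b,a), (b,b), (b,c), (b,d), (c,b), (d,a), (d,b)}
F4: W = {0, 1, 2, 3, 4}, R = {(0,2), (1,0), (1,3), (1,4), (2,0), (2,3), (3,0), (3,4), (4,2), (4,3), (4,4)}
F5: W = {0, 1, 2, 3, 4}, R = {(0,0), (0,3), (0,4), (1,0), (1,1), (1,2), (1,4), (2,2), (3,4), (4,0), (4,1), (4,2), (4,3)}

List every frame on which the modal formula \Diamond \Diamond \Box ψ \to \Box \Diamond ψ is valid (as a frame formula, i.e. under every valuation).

This is the axiom for a generalized confluence (Geach) condition; its first-order frame correspondent is \forall x \forall y \forall z ((x R^2 y \wedge xRz) \to \exists w (yRw \wedge zRw)).
F1: fails — aR²c, aRb but no w with cRw and bRw.
F2: fails — aR²d, aRa but no w with dRw and aRw.
F3: holds.
F4: fails — 0R²0, 0R2 but no w with 0Rw and 2Rw.
F5: fails — 0R²2, 0R0 but no w with 2Rw and 0Rw.

F3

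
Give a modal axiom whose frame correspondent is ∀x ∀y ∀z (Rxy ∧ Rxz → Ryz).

This is the Euclidean property; the standard corresponding axiom is 5: ◇q → □◇q.

◇q → □◇q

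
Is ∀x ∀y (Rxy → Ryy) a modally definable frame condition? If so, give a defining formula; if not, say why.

This is a Sahlqvist condition; the T□ axiom □(□q → q) defines it.

Yes — defined by □(□q → q)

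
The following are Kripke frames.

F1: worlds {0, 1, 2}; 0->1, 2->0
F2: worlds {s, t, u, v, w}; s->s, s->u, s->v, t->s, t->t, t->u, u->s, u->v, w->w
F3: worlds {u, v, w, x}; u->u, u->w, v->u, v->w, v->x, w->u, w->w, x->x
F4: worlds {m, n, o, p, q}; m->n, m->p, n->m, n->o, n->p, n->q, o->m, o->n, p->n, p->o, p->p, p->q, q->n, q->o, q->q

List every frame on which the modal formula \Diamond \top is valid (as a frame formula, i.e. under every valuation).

The schema corresponds to seriality: \forall x \exists y Rxy.
F1: fails — world 1 has no successor.
F2: fails — world v has no successor.
F3: satisfies the condition.
F4: satisfies the condition.
Valid on: F3, F4.

F3, F4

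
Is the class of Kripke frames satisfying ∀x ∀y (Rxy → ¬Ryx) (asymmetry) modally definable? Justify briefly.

Any modally definable frame class is closed under surjective bounded morphisms.
The 4-cycle (worlds w0,w1,w2,w3 with w0→w1→w2→w3→w0) is asymmetric. Mapping every world to a single reflexive point • is a surjective bounded morphism, and the reflexive point is not asymmetric (R•• but asymmetry requires ¬R••).
Hence asymmetry is not modally definable.

No — not modally definable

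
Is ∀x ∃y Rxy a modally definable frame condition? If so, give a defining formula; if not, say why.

Yes — defined by □q → ◇q

The condition is seriality. A defining modal formula is □q → ◇q.
Suppose □q→◇q is valid. At any x set V(q)=W. Then □q at x, so ◇q at x, so x has a successor.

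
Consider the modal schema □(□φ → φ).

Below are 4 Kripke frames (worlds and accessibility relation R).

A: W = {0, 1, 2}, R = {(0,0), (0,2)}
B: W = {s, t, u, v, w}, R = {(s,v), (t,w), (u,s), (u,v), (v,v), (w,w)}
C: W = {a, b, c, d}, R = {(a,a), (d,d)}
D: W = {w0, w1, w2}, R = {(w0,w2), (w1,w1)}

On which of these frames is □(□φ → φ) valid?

Frame correspondent (Sahlqvist): ∀x ∀y (Rxy → Ryy) — i.e. shift-reflexivity.
A: fails — R02 but not R22.
B: fails — Rus but not Rss.
C: condition met.
D: fails — Rw0w2 but not Rw2w2.

C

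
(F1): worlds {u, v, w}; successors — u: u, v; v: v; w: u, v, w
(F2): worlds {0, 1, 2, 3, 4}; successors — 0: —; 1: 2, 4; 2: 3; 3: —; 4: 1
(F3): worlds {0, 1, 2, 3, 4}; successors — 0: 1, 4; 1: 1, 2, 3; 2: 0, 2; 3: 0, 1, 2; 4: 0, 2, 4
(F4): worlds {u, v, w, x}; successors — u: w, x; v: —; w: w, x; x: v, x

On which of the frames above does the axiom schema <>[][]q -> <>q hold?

(F1), (F3)

The schema corresponds to a generalized confluence (Geach) condition: forall x forall y (xRy -> exists w (y R^2 w & xRw)).
(F1): condition met.
(F2): fails — 1R2 but no w with 2R²w and 1Rw.
(F3): condition met.
(F4): fails — xRv but no t with vR²t and xRt.
Valid on: (F1), (F3).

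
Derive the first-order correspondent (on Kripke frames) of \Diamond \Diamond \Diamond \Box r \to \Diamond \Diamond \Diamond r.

\forall x \forall y (x R^3 y \to \exists w (yRw \wedge x R^3 w))

This is a Sahlqvist (Geach-type) schema ◇^3□^1r → □^0◇^3r.
Minimal-valuation argument: fix x; take any y with xR^3y and any z with xR^0z. Set V(r) to the set of worlds R-reachable from y in exactly 1 step. Then □^1r holds at y, so the antecedent holds at x; validity forces ◇^3r at z, giving a w with zR^3w and yR^1w.
First-order correspondent: \forall x \forall y (x R^3 y \to \exists w (yRw \wedge x R^3 w)).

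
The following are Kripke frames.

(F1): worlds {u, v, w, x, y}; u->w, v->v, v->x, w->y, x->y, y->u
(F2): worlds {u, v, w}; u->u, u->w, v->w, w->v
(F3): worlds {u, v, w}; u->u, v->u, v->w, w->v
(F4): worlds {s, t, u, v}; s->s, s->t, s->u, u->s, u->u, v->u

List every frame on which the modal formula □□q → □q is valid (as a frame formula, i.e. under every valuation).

(F4)

This is the axiom for density; its first-order frame correspondent is ∀x ∀y (Rxy → ∃z (Rxz ∧ Rzy)).
(F1): fails — Ruw but no z with Ruz and Rzw.
(F2): fails — Rvw but no z with Rvz and Rzw.
(F3): fails — Rvw but no z with Rvz and Rzw.
(F4): holds.
Valid on: (F4).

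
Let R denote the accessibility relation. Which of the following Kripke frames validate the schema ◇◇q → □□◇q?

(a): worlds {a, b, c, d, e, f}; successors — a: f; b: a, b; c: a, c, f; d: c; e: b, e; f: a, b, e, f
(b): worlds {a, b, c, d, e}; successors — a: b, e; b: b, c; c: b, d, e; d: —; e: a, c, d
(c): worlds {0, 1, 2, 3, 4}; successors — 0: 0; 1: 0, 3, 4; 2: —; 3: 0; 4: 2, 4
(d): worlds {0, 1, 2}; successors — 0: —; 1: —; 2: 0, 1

(d)

This is the axiom for a generalized confluence (Geach) condition; its first-order frame correspondent is ∀x ∀y ∀z ((xR²y ∧ xR²z) → ∃w (y = w ∧ zRw)).
(a): fails — aR²a, aR²a but no w with a=w and aRw.
(b): fails — aR²a, aR²a but no w with a=w and aRw.
(c): fails — 1R²0, 1R²2 but no w with 0=w and 2Rw.
(d): satisfies the condition.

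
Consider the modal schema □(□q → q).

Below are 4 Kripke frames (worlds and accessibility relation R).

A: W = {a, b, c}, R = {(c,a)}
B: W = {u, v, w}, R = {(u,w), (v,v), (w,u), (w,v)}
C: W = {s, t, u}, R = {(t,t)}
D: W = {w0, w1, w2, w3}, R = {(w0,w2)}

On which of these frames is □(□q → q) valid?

C

The schema corresponds to shift-reflexivity: ∀x ∀y (Rxy → Ryy).
A: fails — Rca but not Raa.
B: fails — Rwu but not Ruu.
C: holds.
D: fails — Rw0w2 but not Rw2w2.
Valid on: C.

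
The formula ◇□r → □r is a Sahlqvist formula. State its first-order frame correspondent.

the Euclidean property

This schema is equivalent to the 5 axiom ◇r → □◇r.
It corresponds to the Euclidean property: ∀x ∀y ∀z (Rxy ∧ Rxz → Ryz).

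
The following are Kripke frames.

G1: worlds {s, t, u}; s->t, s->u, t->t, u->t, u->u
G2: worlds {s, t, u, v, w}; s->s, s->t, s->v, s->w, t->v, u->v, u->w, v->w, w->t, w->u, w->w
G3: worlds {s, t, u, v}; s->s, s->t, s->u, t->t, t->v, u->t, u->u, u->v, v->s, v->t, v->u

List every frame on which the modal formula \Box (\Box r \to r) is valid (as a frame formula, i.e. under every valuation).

The schema corresponds to shift-reflexivity: \forall x \forall y (Rxy \to Ryy).
G1: condition met.
G2: fails — Ruv but not Rvv.
G3: fails — Ruv but not Rvv.

G1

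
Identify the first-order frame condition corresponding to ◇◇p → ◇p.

transitivity

This is a form of the 4 axiom.
Its frame correspondent is transitivity — ∀x ∀y ∀z (Rxy ∧ Ryz → Rxz).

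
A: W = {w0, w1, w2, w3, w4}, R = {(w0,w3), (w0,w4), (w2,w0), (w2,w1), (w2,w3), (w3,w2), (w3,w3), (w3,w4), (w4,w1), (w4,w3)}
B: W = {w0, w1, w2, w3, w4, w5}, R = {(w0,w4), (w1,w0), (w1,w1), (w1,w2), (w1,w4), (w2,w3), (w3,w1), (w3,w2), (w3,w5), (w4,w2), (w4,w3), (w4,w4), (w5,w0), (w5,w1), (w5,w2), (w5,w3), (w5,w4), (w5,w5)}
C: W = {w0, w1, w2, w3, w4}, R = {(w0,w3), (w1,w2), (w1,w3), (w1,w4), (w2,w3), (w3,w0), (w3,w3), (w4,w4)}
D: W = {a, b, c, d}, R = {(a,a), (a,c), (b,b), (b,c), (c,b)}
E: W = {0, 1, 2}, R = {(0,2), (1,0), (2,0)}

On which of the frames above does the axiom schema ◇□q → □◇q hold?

This is the axiom for convergence; its first-order frame correspondent is ∀x ∀y ∀z (Rxy ∧ Rxz → ∃w (Ryw ∧ Rzw)).
A: fails — Rw2w1 and Rw2w1 but w1 and w1 have no common successor.
B: fails — Rw1w2 and Rw1w1 but w2 and w1 have no common successor.
C: fails — Rw1w2 and Rw1w4 but w2 and w4 have no common successor.
D: fails — Raa and Rac but a and c have no common successor.
E: holds.

E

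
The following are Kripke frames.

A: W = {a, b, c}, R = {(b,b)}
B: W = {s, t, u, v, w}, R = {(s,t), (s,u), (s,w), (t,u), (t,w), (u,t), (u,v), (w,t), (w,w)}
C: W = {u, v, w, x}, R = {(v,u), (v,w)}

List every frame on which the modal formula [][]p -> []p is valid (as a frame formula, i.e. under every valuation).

A

Frame correspondent (Sahlqvist): forall x forall y (Rxy -> exists z (Rxz & Rzy)) — i.e. density.
A: holds.
B: fails — Ruv but no z with Ruz and Rzv.
C: fails — Rvu but no z with Rvz and Rzu.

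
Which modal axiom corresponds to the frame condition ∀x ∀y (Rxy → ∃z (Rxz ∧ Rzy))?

A defining formula is □□r → □r (the C4 axiom).
Suppose □□r→□r is valid. Take Rxy and set V(r)={w : xR²w}. Then □□r at x, so □r at x, so r at y, i.e. ∃z(Rxz∧Rzy).

□□r → □r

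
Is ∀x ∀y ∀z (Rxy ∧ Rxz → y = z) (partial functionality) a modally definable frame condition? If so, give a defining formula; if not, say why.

Yes — defined by ◇q → □q

Yes: it is partial functionality, defined by the CD schema ◇q → □q.
Suppose ◇q→□q is valid. Take Rxy, Rxz and set V(q)={y}. Then ◇q at x, so □q at x, so q at z, i.e. z=y.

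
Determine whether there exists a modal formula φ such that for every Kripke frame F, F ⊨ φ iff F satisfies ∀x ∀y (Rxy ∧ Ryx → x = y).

Not modally definable

If a class were modally definable it would be closed under surjective bounded morphisms (Goldblatt–Thomason).
The 4-cycle (worlds 0,1,2,3 with 0→1→2→3→0) is antisymmetric. Sending even-indexed worlds to • and odd-indexed worlds to ∘ is a surjective bounded morphism onto the two-world frame with •↔∘, which is not antisymmetric.
So the class is not modally definable.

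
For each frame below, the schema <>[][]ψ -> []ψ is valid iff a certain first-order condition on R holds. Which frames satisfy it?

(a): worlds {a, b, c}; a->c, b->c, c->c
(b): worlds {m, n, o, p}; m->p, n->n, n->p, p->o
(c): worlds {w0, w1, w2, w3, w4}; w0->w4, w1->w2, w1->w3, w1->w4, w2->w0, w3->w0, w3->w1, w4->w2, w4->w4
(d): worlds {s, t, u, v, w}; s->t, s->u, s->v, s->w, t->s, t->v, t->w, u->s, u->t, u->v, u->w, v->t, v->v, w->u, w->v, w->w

The schema corresponds to a generalized confluence (Geach) condition: forall x forall y forall z ((xRy & xRz) -> exists w (y R^2 w & z = w)).
(a): ✓.
(b): fails — mRp, mRp but no w with pR²w and p=w.
(c): fails — w1Rw2, w1Rw2 but no w with w2R²w and w2=w.
(d): fails — sRv, sRu but no w* with vR²w* and u=w*.
Valid on: (a).

(a)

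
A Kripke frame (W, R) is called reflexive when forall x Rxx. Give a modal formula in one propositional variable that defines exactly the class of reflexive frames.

□q → q

This is reflexivity; the standard corresponding axiom is T: □q → q.
Suppose □q→q is valid. At any x set V(q)={w : Rxw}. Then □q holds at x, so q holds at x, i.e. Rxx.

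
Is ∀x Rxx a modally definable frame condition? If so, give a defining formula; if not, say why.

This is a Sahlqvist condition; the T axiom □r → r defines it.
Suppose □r→r is valid. At any x set V(r)={w : Rxw}. Then □r holds at x, so r holds at x, i.e. Rxx.

Yes, by □r → r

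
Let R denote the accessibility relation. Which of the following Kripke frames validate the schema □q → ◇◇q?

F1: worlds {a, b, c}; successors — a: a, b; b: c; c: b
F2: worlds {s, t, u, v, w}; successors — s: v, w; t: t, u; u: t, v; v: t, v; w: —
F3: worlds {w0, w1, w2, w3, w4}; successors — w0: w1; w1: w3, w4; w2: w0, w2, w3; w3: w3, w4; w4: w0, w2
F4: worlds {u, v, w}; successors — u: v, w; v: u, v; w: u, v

The schema corresponds to a generalized confluence (Geach) condition: ∀x ∃w (xRw ∧ xR²w).
F1: fails — at b but no w with bRw and bR²w.
F2: fails — at w but no w* with wRw* and wR²w*.
F3: fails — at w0 but no w with w0Rw and w0R²w.
F4: satisfies the condition.

F4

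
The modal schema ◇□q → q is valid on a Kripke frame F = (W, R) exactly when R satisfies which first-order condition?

symmetry

This is frame-equivalent to q → □◇q (substitute ¬q for q and contrapose).
Suppose q→□◇q is valid. Take Rxy and set V(q)={x}. Then q at x, so □◇q at x, so ◇q at y, so some z with Ryz has q; z=x, i.e. Ryx.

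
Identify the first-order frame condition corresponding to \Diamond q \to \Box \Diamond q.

the Euclidean property: \forall x \forall y \forall z (Rxy \wedge Rxz \to Ryz)

Suppose ◇q→□◇q is valid. Take Rxy, Rxz and set V(q)={y}. Then ◇q at x, so □◇q at x, so ◇q at z, so some w with Rzw has q; w=y, i.e. Rzy. By symmetry of the argument, Ryz.
Conversely, any frame satisfying \forall x \forall y \forall z (Rxy \wedge Rxz \to Ryz) validates the schema.
So the correspondent is the Euclidean property.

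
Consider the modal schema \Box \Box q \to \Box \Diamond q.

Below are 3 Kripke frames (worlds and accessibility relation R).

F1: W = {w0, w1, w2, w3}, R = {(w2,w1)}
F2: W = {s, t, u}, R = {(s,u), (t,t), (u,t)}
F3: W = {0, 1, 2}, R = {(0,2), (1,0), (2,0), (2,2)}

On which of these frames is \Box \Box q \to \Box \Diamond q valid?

F2, F3

The schema corresponds to a generalized confluence (Geach) condition: \forall x \forall z (xRz \to \exists w (x R^2 w \wedge zRw)).
F1: fails — w2Rw1 but no w with w2R²w and w1Rw.
F2: holds.
F3: holds.
Valid on: F2, F3.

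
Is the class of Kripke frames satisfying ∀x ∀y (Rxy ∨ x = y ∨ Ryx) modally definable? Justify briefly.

Any modally definable frame class is closed under disjoint unions.
Take 3 disjoint single-world reflexive frames: each is trivially connected, but their disjoint union has 3 worlds with no edge between distinct components, so it is not connected.
So no modal formula (or set of formulas) defines exactly the connected frames.

Not definable by any modal formula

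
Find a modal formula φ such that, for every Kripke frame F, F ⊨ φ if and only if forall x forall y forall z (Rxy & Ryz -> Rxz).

This is transitivity; the standard corresponding axiom is 4: □r → □□r.
Suppose □r→□□r is valid. Take Rxy, Ryz and set V(r)={w : Rxw}. Then □r at x, so □□r at x, so □r at y, so r at z, i.e. Rxz.

□r → □□r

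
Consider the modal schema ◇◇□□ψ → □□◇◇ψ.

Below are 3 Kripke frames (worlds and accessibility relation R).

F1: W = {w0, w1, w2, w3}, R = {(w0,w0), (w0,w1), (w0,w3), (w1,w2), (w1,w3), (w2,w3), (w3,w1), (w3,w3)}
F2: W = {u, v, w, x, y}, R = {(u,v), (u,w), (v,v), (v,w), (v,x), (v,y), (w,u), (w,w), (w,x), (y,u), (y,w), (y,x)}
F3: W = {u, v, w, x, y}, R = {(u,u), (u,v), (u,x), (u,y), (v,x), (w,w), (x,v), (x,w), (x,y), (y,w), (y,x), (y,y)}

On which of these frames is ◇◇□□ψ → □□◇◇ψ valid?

F1, F3

The schema corresponds to a generalized confluence (Geach) condition: ∀x ∀y ∀z ((xR²y ∧ xR²z) → ∃w (yR²w ∧ zR²w)).
F1: satisfies the condition.
F2: fails — uR²u, uR²x but no t with uR²t and xR²t.
F3: satisfies the condition.
Valid on: F1, F3.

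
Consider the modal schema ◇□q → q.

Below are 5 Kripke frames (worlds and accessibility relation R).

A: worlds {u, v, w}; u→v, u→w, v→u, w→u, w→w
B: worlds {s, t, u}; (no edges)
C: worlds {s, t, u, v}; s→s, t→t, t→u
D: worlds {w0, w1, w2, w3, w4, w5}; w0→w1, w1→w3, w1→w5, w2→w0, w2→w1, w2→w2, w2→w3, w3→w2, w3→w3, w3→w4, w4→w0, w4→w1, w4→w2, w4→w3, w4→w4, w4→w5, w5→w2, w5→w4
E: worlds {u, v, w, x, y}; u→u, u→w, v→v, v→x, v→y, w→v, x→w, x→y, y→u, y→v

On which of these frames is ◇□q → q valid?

This is the axiom for symmetry; its first-order frame correspondent is ∀x ∀y (Rxy → Ryx).
A: holds.
B: holds.
C: fails — Rtu but not Rut.
D: fails — Rw1w5 but not Rw5w1.
E: fails — Rxw but not Rwx.
Valid on: A, B.

A, B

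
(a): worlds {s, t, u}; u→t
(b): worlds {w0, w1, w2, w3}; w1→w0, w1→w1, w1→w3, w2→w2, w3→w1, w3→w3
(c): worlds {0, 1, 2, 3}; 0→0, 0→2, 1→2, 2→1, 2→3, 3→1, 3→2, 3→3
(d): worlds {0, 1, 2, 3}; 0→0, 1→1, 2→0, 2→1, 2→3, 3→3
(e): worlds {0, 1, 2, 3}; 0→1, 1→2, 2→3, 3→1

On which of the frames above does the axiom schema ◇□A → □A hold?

none

This is the axiom for the Euclidean property; its first-order frame correspondent is ∀x ∀y ∀z (Rxy ∧ Rxz → Ryz).
(a): fails — Rut and Rut but not Rtt.
(b): fails — Rw1w0 and Rw1w1 but not Rw0w1.
(c): fails — R02 and R00 but not R20.
(d): fails — R23 and R20 but not R30.
(e): fails — R01 and R01 but not R11.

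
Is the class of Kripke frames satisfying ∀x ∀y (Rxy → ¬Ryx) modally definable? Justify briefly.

If a class were modally definable it would be closed under surjective bounded morphisms (Goldblatt–Thomason).
The 3-cycle (worlds w0,w1,w2 with w0→w1→w2→w0) is asymmetric. Mapping every world to a single reflexive point • is a surjective bounded morphism, and the reflexive point is not asymmetric (R•• but asymmetry requires ¬R••).
Hence asymmetry is not modally definable.

No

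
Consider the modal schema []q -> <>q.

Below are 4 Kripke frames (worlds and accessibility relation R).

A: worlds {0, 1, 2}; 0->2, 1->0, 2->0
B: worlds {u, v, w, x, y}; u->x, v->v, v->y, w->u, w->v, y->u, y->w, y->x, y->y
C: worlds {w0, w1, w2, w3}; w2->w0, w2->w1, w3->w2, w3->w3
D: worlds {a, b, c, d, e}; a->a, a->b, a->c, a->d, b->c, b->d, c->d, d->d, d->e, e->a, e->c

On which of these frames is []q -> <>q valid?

A, D

The schema corresponds to seriality: forall x exists y Rxy.
A: holds.
B: fails — world x has no successor.
C: fails — world w0 has no successor.
D: holds.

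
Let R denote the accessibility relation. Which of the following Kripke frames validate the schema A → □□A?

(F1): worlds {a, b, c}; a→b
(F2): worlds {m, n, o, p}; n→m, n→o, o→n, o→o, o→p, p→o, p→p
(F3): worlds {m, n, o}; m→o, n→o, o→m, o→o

Frame correspondent (Sahlqvist): ∀x ∀z (xR²z → ∃w (x = w ∧ z = w)) — i.e. a generalized confluence (Geach) condition.
(F1): ✓.
(F2): fails — nR²o but n ≠ o.
(F3): fails — mR²o but m ≠ o.
Valid on: (F1).

(F1)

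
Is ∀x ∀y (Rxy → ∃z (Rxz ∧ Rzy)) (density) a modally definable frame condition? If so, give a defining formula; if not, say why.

Yes, by □□p → □p

The condition is density. A defining modal formula is □□p → □p.
Suppose □□p→□p is valid. Take Rxy and set V(p)={w : xR²w}. Then □□p at x, so □p at x, so p at y, i.e. ∃z(Rxz∧Rzy).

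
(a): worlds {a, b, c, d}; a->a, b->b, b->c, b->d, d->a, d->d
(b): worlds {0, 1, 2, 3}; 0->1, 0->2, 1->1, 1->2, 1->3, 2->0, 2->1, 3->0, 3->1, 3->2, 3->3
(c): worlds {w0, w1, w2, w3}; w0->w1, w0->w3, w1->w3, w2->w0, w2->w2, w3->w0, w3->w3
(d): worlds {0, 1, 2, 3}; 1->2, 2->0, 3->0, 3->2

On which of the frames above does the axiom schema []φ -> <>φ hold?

(b), (c)

Frame correspondent (Sahlqvist): forall x exists y Rxy — i.e. seriality.
(a): fails — world c has no successor.
(b): satisfies the condition.
(c): satisfies the condition.
(d): fails — world 0 has no successor.
Valid on: (b), (c).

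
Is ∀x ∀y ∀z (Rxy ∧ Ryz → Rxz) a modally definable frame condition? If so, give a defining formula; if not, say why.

Yes, by □p → □□p

The condition is transitivity. A defining modal formula is □p → □□p.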